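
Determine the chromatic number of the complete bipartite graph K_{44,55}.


K_{44,55} is bipartite by definition: the two parts are independent sets, with every edge crossing between them.
Color all vertices in one part with color 1 and all vertices in the other part with color 2.
Since the graph has at least one edge, one color does not suffice.
Chromatic number = 2.

2


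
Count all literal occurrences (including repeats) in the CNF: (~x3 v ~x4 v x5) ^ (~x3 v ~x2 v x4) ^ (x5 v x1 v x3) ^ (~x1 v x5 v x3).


Clause lengths: 3, 3, 3, 3.
Sum = 3 + 3 + 3 + 3 = 12.

12


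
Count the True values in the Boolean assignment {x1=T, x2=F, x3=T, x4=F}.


The weight is the number of variables assigned True.
True variables: x1, x3.
Weight = 2.

2


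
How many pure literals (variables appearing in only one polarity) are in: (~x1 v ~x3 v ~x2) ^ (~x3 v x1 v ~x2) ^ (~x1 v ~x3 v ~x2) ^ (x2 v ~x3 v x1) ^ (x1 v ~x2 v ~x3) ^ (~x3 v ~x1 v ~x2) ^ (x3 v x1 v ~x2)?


A pure literal appears in only one polarity across all clauses.
No pure literals found.
Count = 0.

0


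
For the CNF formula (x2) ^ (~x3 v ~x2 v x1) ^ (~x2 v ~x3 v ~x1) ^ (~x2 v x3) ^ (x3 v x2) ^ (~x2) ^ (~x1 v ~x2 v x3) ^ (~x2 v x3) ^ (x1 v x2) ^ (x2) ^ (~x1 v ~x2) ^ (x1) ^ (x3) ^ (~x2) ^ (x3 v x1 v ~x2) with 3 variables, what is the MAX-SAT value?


Enumerate all 8 truth assignments.
For each, count how many of the 15 clauses are satisfied.
The formula is not fully satisfiable, so the maximum is below 15.
Maximum simultaneously satisfiable clauses = 13.

13


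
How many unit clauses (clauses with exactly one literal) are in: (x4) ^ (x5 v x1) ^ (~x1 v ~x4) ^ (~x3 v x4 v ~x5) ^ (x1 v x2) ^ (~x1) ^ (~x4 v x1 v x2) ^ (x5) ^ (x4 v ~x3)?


A unit clause contains exactly one literal.
Unit clauses found: (x4), (~x1), (x5).
Count = 3.

3


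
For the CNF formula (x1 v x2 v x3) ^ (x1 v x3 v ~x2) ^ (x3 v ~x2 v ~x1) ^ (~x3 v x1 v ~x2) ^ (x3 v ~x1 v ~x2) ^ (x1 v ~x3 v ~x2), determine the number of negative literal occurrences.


Scan each clause for negated literals.
Clause 1: 0 negative; Clause 2: 1 negative; Clause 3: 2 negative; Clause 4: 2 negative; Clause 5: 2 negative; Clause 6: 2 negative.
Total negative literal occurrences = 9.

9


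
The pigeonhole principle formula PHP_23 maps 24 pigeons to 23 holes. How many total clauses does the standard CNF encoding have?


The PHP encoding has two parts:
1) At-least-one-hole clauses: 24 (one per pigeon, each with 23 literals).
2) At-most-one-pigeon-per-hole clauses: 23 holes * C(24,2) = 23 * 276 = 6348.
Total clauses = 24 + 6348 = 6372.

6372


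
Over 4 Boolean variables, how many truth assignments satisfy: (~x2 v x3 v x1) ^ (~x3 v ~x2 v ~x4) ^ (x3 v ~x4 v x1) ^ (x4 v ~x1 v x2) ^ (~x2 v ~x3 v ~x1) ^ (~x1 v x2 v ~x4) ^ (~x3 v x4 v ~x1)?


Enumerate all 16 truth assignments over 4 variables.
Test each against every clause.
Satisfying assignments found: 6.

6


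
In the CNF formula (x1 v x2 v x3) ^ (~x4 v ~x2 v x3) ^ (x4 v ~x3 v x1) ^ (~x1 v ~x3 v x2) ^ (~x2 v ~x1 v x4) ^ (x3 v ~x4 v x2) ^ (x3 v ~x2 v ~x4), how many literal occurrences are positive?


Scan each clause for unnegated literals.
Clause 1: 3 positive; Clause 2: 1 positive; Clause 3: 2 positive; Clause 4: 1 positive; Clause 5: 1 positive; Clause 6: 2 positive; Clause 7: 1 positive.
Total positive literal occurrences = 11.

11


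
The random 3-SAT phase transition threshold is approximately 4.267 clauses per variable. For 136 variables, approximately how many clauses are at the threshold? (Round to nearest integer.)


The 3-SAT phase transition occurs at approximately 4.267 clauses per variable.
m = 4.267 * 136 = 580.312.
Rounded to nearest integer: 580.

580


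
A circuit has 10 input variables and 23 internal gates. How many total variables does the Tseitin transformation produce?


The Tseitin transformation introduces one auxiliary variable per gate.
Total variables = inputs + gates = 10 + 23 = 33.

33


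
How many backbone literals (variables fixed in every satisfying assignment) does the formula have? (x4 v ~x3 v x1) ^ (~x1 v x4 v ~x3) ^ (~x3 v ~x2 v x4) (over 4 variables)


Find all satisfying assignments: 12 model(s).
Check which variables have the same value in every model.
No variable is fixed across all models.
Backbone size = 0.

0


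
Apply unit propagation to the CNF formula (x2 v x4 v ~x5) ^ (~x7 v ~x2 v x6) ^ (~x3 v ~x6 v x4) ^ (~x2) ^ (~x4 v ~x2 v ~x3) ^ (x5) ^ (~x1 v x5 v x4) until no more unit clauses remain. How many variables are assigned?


Unit propagation repeatedly assigns the literal in any unit clause, then simplifies.
Assignments in order: x2 = F, x5 = T, x4 = T.
No further unit clauses remain.
Total variables assigned = 3.

3


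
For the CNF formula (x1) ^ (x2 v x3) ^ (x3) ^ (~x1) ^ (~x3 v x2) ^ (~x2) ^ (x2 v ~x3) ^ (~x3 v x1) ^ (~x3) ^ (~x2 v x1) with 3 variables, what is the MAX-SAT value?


Enumerate all 8 truth assignments.
For each, count how many of the 10 clauses are satisfied.
The formula is not fully satisfiable, so the maximum is below 10.
Maximum simultaneously satisfiable clauses = 7.

7


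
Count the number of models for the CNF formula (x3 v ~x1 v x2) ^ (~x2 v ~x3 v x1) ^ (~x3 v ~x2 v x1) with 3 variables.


Enumerate all 8 truth assignments over 3 variables.
Test each against every clause.
Satisfying assignments found: 6.

6


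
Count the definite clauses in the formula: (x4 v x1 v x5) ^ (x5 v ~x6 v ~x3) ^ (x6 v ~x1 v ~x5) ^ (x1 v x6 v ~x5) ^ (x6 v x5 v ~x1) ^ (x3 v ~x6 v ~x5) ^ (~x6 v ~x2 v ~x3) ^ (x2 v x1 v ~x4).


A definite clause has exactly one positive literal.
Clause 1: 3 positive -> not definite
Clause 2: 1 positive -> definite
Clause 3: 1 positive -> definite
Clause 4: 2 positive -> not definite
Clause 5: 2 positive -> not definite
Clause 6: 1 positive -> definite
Clause 7: 0 positive -> not definite
Clause 8: 2 positive -> not definite
Definite clause count = 3.

3


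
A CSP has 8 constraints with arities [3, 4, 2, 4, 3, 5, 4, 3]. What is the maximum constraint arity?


The arities are: 3, 4, 2, 4, 3, 5, 4, 3.
Scan for the maximum value.
Maximum arity = 5.

5


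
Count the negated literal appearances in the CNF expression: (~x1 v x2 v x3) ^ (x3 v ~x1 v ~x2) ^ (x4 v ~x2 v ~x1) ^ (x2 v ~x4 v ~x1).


Scan each clause for negated literals.
Clause 1: 1 negative; Clause 2: 2 negative; Clause 3: 2 negative; Clause 4: 2 negative.
Total negative literal occurrences = 7.

7


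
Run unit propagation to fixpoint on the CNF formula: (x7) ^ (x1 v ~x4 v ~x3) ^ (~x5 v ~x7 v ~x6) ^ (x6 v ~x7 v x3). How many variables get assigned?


Unit propagation repeatedly assigns the literal in any unit clause, then simplifies.
Assignments in order: x7 = T.
No further unit clauses remain.
Total variables assigned = 1.

1


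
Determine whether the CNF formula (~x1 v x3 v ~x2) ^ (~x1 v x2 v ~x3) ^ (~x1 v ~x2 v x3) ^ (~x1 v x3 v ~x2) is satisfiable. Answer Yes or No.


Check all 8 possible truth assignments.
Number of satisfying assignments found: 6.
The formula is satisfiable.

Yes


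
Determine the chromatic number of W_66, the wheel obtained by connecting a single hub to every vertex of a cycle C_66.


W_66 consists of the cycle C_66 together with a hub vertex adjacent to every cycle vertex.
The cycle C_66 needs 2 colors (even cycle -> 2).
The hub is adjacent to every cycle vertex, so it must receive a new color distinct from all of them.
Chromatic number = 2 + 1 = 3.

3


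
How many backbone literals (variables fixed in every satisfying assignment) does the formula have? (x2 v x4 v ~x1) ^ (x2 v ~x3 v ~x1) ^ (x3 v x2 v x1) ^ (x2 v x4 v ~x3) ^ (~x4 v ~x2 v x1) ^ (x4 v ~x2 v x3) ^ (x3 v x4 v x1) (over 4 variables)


Find all satisfying assignments: 6 model(s).
Check which variables have the same value in every model.
No variable is fixed across all models.
Backbone size = 0.

0


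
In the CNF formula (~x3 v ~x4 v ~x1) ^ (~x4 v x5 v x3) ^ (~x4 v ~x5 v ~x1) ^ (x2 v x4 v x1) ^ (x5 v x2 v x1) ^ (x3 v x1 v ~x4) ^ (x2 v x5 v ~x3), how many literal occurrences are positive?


Scan each clause for unnegated literals.
Clause 1: 0 positive; Clause 2: 2 positive; Clause 3: 0 positive; Clause 4: 3 positive; Clause 5: 3 positive; Clause 6: 2 positive; Clause 7: 2 positive.
Total positive literal occurrences = 12.

12


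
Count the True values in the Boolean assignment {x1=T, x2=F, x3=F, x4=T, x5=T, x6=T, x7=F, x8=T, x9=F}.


The weight is the number of variables assigned True.
True variables: x1, x4, x5, x6, x8.
Weight = 5.

5


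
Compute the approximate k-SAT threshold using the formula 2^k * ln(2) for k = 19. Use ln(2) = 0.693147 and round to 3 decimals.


Using the asymptotic formula: threshold ~ 2^k * ln(2).
2^19 = 524288.
524288 * 0.693147 = 363408.654.

363408.654


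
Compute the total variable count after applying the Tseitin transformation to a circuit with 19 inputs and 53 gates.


The Tseitin transformation introduces one auxiliary variable per gate.
Total variables = inputs + gates = 19 + 53 = 72.

72


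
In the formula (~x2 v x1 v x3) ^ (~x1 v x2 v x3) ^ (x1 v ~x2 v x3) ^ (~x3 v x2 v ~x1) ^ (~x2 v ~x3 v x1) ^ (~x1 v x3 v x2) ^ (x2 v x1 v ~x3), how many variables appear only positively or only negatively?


A pure literal appears in only one polarity across all clauses.
No pure literals found.
Count = 0.

0


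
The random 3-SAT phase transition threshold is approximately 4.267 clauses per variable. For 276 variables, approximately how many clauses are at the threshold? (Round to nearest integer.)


The 3-SAT phase transition occurs at approximately 4.267 clauses per variable.
m = 4.267 * 276 = 1177.692.
Rounded to nearest integer: 1178.

1178


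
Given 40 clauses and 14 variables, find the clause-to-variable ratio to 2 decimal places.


Clause-to-variable ratio = clauses / variables.
40 / 14 = 2.86.

2.86


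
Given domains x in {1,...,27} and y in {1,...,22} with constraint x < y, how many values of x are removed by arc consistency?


For the constraint x < y, x needs a supporting value in y's domain.
x can be at most 21 (one less than y's maximum).
Valid x values from domain: 21 out of 27.
Pruned = 27 - 21 = 6.

6


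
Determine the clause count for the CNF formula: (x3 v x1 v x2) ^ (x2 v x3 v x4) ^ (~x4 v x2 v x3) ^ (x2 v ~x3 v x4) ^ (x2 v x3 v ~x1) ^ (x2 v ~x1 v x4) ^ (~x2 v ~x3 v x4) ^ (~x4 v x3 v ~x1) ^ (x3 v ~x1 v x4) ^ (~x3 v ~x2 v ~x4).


Each group enclosed in parentheses joined by ^ is one clause.
Counting the conjuncts: 10 clauses.

10


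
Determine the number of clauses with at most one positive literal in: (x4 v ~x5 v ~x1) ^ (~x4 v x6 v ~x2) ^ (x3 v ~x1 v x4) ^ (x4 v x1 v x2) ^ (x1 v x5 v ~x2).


A Horn clause has at most one positive literal.
Clause 1: 1 positive lit(s) -> Horn
Clause 2: 1 positive lit(s) -> Horn
Clause 3: 2 positive lit(s) -> not Horn
Clause 4: 3 positive lit(s) -> not Horn
Clause 5: 2 positive lit(s) -> not Horn
Total Horn clauses = 2.

2


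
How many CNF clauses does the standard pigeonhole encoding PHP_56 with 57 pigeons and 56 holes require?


The PHP encoding has two parts:
1) At-least-one-hole clauses: 57 (one per pigeon, each with 56 literals).
2) At-most-one-pigeon-per-hole clauses: 56 holes * C(57,2) = 56 * 1596 = 89376.
Total clauses = 57 + 89376 = 89433.

89433


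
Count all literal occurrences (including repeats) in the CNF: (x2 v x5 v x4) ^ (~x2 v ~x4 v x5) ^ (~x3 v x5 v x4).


Clause lengths: 3, 3, 3.
Sum = 3 + 3 + 3 = 9.

9


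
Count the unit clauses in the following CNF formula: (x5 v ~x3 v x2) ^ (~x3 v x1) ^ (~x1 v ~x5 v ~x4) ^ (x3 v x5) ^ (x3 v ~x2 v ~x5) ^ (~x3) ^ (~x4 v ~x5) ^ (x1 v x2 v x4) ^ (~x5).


A unit clause contains exactly one literal.
Unit clauses found: (~x3), (~x5).
Count = 2.

2


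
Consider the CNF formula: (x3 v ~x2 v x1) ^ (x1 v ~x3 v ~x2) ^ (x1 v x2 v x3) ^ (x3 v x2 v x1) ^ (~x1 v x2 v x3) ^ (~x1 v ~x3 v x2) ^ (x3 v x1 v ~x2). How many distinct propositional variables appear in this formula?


Identify each distinct variable in the formula.
Variables found: x1, x2, x3.
Total distinct variables = 3.

3


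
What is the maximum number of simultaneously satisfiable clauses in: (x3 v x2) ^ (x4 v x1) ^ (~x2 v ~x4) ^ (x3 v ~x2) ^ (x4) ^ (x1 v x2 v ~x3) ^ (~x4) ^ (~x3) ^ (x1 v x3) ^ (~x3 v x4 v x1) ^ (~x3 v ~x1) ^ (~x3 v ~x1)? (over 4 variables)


Enumerate all 16 truth assignments.
For each, count how many of the 12 clauses are satisfied.
The formula is not fully satisfiable, so the maximum is below 12.
Maximum simultaneously satisfiable clauses = 10.

10


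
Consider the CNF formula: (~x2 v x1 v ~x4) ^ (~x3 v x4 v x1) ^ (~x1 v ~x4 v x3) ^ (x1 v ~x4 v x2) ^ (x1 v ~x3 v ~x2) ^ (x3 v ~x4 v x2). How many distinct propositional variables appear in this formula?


Identify each distinct variable in the formula.
Variables found: x1, x2, x3, x4.
Total distinct variables = 4.

4


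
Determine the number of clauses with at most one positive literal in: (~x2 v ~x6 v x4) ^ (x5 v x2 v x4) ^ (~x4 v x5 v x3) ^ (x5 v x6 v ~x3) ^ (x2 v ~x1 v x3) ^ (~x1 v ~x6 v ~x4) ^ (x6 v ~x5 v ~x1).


A Horn clause has at most one positive literal.
Clause 1: 1 positive lit(s) -> Horn
Clause 2: 3 positive lit(s) -> not Horn
Clause 3: 2 positive lit(s) -> not Horn
Clause 4: 2 positive lit(s) -> not Horn
Clause 5: 2 positive lit(s) -> not Horn
Clause 6: 0 positive lit(s) -> Horn
Clause 7: 1 positive lit(s) -> Horn
Total Horn clauses = 3.

3


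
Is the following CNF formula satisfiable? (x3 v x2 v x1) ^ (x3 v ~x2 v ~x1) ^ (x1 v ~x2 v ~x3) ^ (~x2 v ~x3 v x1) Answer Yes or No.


Check all 8 possible truth assignments.
Number of satisfying assignments found: 5.
The formula is satisfiable.

Yes


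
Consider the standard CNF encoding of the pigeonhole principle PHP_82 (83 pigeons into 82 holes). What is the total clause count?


The PHP encoding has two parts:
1) At-least-one-hole clauses: 83 (one per pigeon, each with 82 literals).
2) At-most-one-pigeon-per-hole clauses: 82 holes * C(83,2) = 82 * 3403 = 279046.
Total clauses = 83 + 279046 = 279129.

279129


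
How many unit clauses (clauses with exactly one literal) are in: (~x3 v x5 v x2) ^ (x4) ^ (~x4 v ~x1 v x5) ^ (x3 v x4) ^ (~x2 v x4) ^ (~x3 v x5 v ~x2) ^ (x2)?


A unit clause contains exactly one literal.
Unit clauses found: (x4), (x2).
Count = 2.

2


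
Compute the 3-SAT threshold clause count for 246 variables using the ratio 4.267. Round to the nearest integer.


The 3-SAT phase transition occurs at approximately 4.267 clauses per variable.
m = 4.267 * 246 = 1049.682.
Rounded to nearest integer: 1050.

1050


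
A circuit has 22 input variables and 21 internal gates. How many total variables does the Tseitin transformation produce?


The Tseitin transformation introduces one auxiliary variable per gate.
Total variables = inputs + gates = 22 + 21 = 43.

43


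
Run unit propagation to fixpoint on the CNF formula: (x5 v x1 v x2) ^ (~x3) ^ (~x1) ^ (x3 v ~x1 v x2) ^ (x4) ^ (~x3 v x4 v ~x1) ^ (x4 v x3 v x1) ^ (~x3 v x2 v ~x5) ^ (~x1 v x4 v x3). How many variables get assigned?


Unit propagation repeatedly assigns the literal in any unit clause, then simplifies.
Assignments in order: x3 = F, x1 = F, x4 = T.
No further unit clauses remain.
Total variables assigned = 3.

3


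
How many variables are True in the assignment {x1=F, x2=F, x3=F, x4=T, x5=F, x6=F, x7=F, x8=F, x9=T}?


The weight is the number of variables assigned True.
True variables: x4, x9.
Weight = 2.

2


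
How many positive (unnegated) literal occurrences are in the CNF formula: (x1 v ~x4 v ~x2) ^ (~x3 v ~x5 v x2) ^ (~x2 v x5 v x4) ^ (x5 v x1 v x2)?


Scan each clause for unnegated literals.
Clause 1: 1 positive; Clause 2: 1 positive; Clause 3: 2 positive; Clause 4: 3 positive.
Total positive literal occurrences = 7.

7


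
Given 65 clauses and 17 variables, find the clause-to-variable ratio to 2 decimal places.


Clause-to-variable ratio = clauses / variables.
65 / 17 = 3.82.

3.82


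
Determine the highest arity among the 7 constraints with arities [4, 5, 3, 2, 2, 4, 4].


The arities are: 4, 5, 3, 2, 2, 4, 4.
Scan for the maximum value.
Maximum arity = 5.

5


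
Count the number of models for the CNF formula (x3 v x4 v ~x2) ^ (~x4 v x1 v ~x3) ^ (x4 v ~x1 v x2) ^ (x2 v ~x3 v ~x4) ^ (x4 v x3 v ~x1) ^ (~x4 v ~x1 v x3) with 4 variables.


Enumerate all 16 truth assignments over 4 variables.
Test each against every clause.
Satisfying assignments found: 7.

7


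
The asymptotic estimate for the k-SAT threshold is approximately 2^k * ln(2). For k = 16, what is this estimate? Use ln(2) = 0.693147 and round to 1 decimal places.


Using the asymptotic formula: threshold ~ 2^k * ln(2).
2^16 = 65536.
65536 * 0.693147 = 45426.1.

45426.1


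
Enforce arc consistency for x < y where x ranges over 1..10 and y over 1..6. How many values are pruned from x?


For the constraint x < y, x needs a supporting value in y's domain.
x can be at most 5 (one less than y's maximum).
Valid x values from domain: 5 out of 10.
Pruned = 10 - 5 = 5.

5


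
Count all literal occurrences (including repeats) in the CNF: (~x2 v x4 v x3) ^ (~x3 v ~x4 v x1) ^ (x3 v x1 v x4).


Clause lengths: 3, 3, 3.
Sum = 3 + 3 + 3 = 9.

9


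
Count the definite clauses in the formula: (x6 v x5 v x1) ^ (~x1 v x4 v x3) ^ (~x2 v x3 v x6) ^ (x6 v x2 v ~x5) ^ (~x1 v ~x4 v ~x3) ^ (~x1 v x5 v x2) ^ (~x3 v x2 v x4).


A definite clause has exactly one positive literal.
Clause 1: 3 positive -> not definite
Clause 2: 2 positive -> not definite
Clause 3: 2 positive -> not definite
Clause 4: 2 positive -> not definite
Clause 5: 0 positive -> not definite
Clause 6: 2 positive -> not definite
Clause 7: 2 positive -> not definite
Definite clause count = 0.

0


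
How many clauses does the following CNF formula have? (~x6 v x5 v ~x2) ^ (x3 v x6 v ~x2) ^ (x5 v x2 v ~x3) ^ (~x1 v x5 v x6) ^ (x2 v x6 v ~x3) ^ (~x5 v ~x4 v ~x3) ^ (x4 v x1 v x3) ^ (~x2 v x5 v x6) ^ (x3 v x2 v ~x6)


Each group enclosed in parentheses joined by ^ is one clause.
Counting the conjuncts: 9 clauses.

9


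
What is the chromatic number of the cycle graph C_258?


A cycle on an even number of vertices is bipartite: alternate two colors around the cycle.
Since 258 is even, two colors suffice, and at least two are needed because the graph has edges.
Chromatic number = 2.

2


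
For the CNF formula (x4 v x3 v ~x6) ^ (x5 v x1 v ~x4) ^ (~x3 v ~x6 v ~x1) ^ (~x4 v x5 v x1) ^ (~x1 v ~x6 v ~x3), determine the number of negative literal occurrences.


Scan each clause for negated literals.
Clause 1: 1 negative; Clause 2: 1 negative; Clause 3: 3 negative; Clause 4: 1 negative; Clause 5: 3 negative.
Total negative literal occurrences = 9.

9


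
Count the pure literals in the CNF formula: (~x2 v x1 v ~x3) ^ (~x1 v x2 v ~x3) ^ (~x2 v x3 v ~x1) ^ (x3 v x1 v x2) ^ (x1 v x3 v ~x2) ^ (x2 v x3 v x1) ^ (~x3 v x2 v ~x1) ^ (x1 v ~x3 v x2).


A pure literal appears in only one polarity across all clauses.
No pure literals found.
Count = 0.

0


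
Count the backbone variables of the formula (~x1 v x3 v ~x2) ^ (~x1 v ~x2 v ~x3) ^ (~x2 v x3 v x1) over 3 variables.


Find all satisfying assignments: 5 model(s).
Check which variables have the same value in every model.
No variable is fixed across all models.
Backbone size = 0.

0


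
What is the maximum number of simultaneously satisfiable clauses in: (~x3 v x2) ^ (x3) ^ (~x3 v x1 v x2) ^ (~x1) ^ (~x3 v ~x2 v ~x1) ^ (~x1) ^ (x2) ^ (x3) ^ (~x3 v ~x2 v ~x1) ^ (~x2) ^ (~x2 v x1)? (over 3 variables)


Enumerate all 8 truth assignments.
For each, count how many of the 11 clauses are satisfied.
The formula is not fully satisfiable, so the maximum is below 11.
Maximum simultaneously satisfiable clauses = 9.

9


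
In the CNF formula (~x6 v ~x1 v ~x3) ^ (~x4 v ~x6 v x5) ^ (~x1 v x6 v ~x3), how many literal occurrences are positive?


Scan each clause for unnegated literals.
Clause 1: 0 positive; Clause 2: 1 positive; Clause 3: 1 positive.
Total positive literal occurrences = 2.

2


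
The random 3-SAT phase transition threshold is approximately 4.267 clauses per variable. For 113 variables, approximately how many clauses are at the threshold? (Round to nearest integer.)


The 3-SAT phase transition occurs at approximately 4.267 clauses per variable.
m = 4.267 * 113 = 482.171.
Rounded to nearest integer: 482.

482


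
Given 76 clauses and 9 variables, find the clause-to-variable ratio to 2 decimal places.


Clause-to-variable ratio = clauses / variables.
76 / 9 = 8.44.

8.44


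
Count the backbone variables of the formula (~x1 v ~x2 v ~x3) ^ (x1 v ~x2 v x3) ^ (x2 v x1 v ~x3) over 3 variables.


Find all satisfying assignments: 5 model(s).
Check which variables have the same value in every model.
No variable is fixed across all models.
Backbone size = 0.

0


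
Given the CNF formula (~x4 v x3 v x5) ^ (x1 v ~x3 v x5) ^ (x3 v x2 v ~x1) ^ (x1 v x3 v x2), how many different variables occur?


Identify each distinct variable in the formula.
Variables found: x1, x2, x3, x4, x5.
Total distinct variables = 5.

5


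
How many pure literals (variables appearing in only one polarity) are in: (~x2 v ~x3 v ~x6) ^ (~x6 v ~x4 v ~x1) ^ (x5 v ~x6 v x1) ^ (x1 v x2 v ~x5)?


A pure literal appears in only one polarity across all clauses.
Pure literals: x3 (negative only), x4 (negative only), x6 (negative only).
Count = 3.

3


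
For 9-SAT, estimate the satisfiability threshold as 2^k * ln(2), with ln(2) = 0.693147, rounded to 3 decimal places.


Using the asymptotic formula: threshold ~ 2^k * ln(2).
2^9 = 512.
512 * 0.693147 = 354.891.

354.891


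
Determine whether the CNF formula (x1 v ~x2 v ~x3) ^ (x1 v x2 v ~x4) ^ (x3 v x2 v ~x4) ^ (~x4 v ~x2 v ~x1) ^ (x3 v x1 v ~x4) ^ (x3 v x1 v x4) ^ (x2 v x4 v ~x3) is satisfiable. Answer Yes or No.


Check all 16 possible truth assignments.
Number of satisfying assignments found: 4.
The formula is satisfiable.

Yes


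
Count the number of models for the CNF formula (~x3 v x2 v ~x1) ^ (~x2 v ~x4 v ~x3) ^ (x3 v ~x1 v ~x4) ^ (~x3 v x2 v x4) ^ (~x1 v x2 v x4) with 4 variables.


Enumerate all 16 truth assignments over 4 variables.
Test each against every clause.
Satisfying assignments found: 8.

8


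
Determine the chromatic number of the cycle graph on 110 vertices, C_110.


A cycle on an even number of vertices is bipartite: alternate two colors around the cycle.
Since 110 is even, two colors suffice, and at least two are needed because the graph has edges.
Chromatic number = 2.

2


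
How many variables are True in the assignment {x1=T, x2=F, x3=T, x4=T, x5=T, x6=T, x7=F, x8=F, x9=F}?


The weight is the number of variables assigned True.
True variables: x1, x3, x4, x5, x6.
Weight = 5.

5


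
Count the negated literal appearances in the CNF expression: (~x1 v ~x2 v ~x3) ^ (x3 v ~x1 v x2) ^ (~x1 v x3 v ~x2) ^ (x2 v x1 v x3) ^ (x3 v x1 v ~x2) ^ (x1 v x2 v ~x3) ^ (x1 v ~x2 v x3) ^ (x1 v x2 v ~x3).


Scan each clause for negated literals.
Clause 1: 3 negative; Clause 2: 1 negative; Clause 3: 2 negative; Clause 4: 0 negative; Clause 5: 1 negative; Clause 6: 1 negative; Clause 7: 1 negative; Clause 8: 1 negative.
Total negative literal occurrences = 10.

10


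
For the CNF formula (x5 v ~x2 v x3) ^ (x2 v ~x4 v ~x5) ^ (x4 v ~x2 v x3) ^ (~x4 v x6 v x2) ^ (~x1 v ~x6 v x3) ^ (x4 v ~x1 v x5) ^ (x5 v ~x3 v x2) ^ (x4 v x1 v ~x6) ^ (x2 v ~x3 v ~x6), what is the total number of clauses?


Each group enclosed in parentheses joined by ^ is one clause.
Counting the conjuncts: 9 clauses.

9


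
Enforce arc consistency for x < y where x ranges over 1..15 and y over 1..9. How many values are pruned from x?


For the constraint x < y, x needs a supporting value in y's domain.
x can be at most 8 (one less than y's maximum).
Valid x values from domain: 8 out of 15.
Pruned = 15 - 8 = 7.

7


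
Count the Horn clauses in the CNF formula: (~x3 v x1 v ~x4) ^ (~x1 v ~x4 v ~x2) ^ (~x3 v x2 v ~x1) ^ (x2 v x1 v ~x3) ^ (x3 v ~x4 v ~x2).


A Horn clause has at most one positive literal.
Clause 1: 1 positive lit(s) -> Horn
Clause 2: 0 positive lit(s) -> Horn
Clause 3: 1 positive lit(s) -> Horn
Clause 4: 2 positive lit(s) -> not Horn
Clause 5: 1 positive lit(s) -> Horn
Total Horn clauses = 4.

4


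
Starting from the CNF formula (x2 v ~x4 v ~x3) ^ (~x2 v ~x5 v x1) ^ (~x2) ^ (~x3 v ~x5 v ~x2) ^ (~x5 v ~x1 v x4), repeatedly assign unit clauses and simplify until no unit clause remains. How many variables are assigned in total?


Unit propagation repeatedly assigns the literal in any unit clause, then simplifies.
Assignments in order: x2 = F.
No further unit clauses remain.
Total variables assigned = 1.

1


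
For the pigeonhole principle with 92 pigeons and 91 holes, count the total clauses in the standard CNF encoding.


The PHP encoding has two parts:
1) At-least-one-hole clauses: 92 (one per pigeon, each with 91 literals).
2) At-most-one-pigeon-per-hole clauses: 91 holes * C(92,2) = 91 * 4186 = 380926.
Total clauses = 92 + 380926 = 381018.

381018


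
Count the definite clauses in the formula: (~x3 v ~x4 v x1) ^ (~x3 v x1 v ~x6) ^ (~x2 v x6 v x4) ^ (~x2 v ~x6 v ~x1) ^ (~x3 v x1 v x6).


A definite clause has exactly one positive literal.
Clause 1: 1 positive -> definite
Clause 2: 1 positive -> definite
Clause 3: 2 positive -> not definite
Clause 4: 0 positive -> not definite
Clause 5: 2 positive -> not definite
Definite clause count = 2.

2


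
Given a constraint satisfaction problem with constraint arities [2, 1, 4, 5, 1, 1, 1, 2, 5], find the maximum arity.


The arities are: 2, 1, 4, 5, 1, 1, 1, 2, 5.
Scan for the maximum value.
Maximum arity = 5.

5


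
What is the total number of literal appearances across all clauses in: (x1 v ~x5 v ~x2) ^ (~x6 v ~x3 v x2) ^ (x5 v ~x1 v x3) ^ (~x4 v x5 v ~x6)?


Clause lengths: 3, 3, 3, 3.
Sum = 3 + 3 + 3 + 3 = 12.

12


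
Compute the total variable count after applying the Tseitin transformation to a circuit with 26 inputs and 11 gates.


The Tseitin transformation introduces one auxiliary variable per gate.
Total variables = inputs + gates = 26 + 11 = 37.

37


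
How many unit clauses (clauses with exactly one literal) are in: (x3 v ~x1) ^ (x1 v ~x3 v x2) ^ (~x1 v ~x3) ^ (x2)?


A unit clause contains exactly one literal.
Unit clauses found: (x2).
Count = 1.

1


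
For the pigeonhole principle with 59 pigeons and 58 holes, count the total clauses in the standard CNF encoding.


The PHP encoding has two parts:
1) At-least-one-hole clauses: 59 (one per pigeon, each with 58 literals).
2) At-most-one-pigeon-per-hole clauses: 58 holes * C(59,2) = 58 * 1711 = 99238.
Total clauses = 59 + 99238 = 99297.

99297


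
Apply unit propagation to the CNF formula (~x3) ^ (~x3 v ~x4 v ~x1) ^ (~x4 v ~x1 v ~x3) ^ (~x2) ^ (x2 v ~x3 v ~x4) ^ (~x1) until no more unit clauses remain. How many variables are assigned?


Unit propagation repeatedly assigns the literal in any unit clause, then simplifies.
Assignments in order: x3 = F, x2 = F, x1 = F.
No further unit clauses remain.
Total variables assigned = 3.

3


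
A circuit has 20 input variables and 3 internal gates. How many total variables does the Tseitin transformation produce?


The Tseitin transformation introduces one auxiliary variable per gate.
Total variables = inputs + gates = 20 + 3 = 23.

23


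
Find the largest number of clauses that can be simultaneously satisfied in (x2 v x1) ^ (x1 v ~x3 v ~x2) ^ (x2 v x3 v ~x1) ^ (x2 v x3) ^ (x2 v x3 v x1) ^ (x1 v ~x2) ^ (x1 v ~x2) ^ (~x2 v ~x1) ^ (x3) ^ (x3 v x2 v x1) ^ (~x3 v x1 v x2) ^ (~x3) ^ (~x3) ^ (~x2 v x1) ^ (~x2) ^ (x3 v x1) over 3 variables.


Enumerate all 8 truth assignments.
For each, count how many of the 16 clauses are satisfied.
The formula is not fully satisfiable, so the maximum is below 16.
Maximum simultaneously satisfiable clauses = 14.

14


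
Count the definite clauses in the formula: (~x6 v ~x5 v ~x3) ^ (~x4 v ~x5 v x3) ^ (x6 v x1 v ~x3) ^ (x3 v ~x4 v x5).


A definite clause has exactly one positive literal.
Clause 1: 0 positive -> not definite
Clause 2: 1 positive -> definite
Clause 3: 2 positive -> not definite
Clause 4: 2 positive -> not definite
Definite clause count = 1.

1


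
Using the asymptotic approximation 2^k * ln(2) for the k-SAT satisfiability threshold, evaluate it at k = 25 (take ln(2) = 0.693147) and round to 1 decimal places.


Using the asymptotic formula: threshold ~ 2^k * ln(2).
2^25 = 33554432.
33554432 * 0.693147 = 23258153.9.

23258153.9


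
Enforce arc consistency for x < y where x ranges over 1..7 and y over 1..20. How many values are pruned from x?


For the constraint x < y, x needs a supporting value in y's domain.
x can be at most 19 (one less than y's maximum).
Valid x values from domain: 7 out of 7.
Pruned = 7 - 7 = 0.

0


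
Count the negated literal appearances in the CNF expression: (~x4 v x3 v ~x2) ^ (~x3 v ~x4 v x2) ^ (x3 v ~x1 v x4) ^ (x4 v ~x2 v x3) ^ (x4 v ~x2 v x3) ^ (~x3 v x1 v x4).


Scan each clause for negated literals.
Clause 1: 2 negative; Clause 2: 2 negative; Clause 3: 1 negative; Clause 4: 1 negative; Clause 5: 1 negative; Clause 6: 1 negative.
Total negative literal occurrences = 8.

8


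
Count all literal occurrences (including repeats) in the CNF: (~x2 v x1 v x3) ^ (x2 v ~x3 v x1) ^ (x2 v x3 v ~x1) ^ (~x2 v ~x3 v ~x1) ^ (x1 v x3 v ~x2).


Clause lengths: 3, 3, 3, 3, 3.
Sum = 3 + 3 + 3 + 3 + 3 = 15.

15


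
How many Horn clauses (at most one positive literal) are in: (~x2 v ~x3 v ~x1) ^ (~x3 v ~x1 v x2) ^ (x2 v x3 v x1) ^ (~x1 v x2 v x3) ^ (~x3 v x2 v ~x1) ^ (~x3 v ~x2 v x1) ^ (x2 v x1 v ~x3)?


A Horn clause has at most one positive literal.
Clause 1: 0 positive lit(s) -> Horn
Clause 2: 1 positive lit(s) -> Horn
Clause 3: 3 positive lit(s) -> not Horn
Clause 4: 2 positive lit(s) -> not Horn
Clause 5: 1 positive lit(s) -> Horn
Clause 6: 1 positive lit(s) -> Horn
Clause 7: 2 positive lit(s) -> not Horn
Total Horn clauses = 4.

4


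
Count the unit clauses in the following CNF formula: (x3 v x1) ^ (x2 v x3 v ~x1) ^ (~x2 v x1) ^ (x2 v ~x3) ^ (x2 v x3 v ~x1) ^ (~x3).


A unit clause contains exactly one literal.
Unit clauses found: (~x3).
Count = 1.

1


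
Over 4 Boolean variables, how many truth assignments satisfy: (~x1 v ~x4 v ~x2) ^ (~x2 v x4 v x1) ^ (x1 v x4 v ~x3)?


Enumerate all 16 truth assignments over 4 variables.
Test each against every clause.
Satisfying assignments found: 11.

11


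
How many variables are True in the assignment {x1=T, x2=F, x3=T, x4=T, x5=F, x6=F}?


The weight is the number of variables assigned True.
True variables: x1, x3, x4.
Weight = 3.

3


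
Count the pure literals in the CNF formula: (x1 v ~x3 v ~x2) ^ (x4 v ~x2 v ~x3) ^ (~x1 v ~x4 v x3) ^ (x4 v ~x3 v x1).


A pure literal appears in only one polarity across all clauses.
Pure literals: x2 (negative only).
Count = 1.

1


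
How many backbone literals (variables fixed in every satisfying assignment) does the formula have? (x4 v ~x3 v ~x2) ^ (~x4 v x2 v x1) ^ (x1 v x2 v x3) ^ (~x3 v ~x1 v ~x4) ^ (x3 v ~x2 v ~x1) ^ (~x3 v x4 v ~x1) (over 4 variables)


Find all satisfying assignments: 6 model(s).
Check which variables have the same value in every model.
No variable is fixed across all models.
Backbone size = 0.

0


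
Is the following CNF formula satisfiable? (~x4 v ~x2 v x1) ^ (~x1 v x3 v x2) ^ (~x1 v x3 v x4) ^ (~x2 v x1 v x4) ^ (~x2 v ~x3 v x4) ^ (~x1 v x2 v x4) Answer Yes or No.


Check all 16 possible truth assignments.
Number of satisfying assignments found: 7.
The formula is satisfiable.

Yes


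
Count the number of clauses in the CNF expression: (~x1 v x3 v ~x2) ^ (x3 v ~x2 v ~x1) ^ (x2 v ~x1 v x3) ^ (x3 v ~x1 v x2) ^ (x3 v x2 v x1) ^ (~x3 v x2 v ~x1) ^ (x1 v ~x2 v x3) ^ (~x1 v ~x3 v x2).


Each group enclosed in parentheses joined by ^ is one clause.
Counting the conjuncts: 8 clauses.

8


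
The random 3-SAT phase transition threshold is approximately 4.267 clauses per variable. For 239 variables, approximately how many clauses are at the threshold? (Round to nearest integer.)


The 3-SAT phase transition occurs at approximately 4.267 clauses per variable.
m = 4.267 * 239 = 1019.813.
Rounded to nearest integer: 1020.

1020


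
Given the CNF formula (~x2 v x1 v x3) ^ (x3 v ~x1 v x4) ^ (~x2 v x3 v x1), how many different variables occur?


Identify each distinct variable in the formula.
Variables found: x1, x2, x3, x4.
Total distinct variables = 4.

4


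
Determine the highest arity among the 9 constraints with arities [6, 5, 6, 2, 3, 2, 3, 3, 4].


The arities are: 6, 5, 6, 2, 3, 2, 3, 3, 4.
Scan for the maximum value.
Maximum arity = 6.

6


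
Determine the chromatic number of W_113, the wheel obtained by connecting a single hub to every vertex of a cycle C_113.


W_113 consists of the cycle C_113 together with a hub vertex adjacent to every cycle vertex.
The cycle C_113 needs 3 colors (odd cycle -> 3).
The hub is adjacent to every cycle vertex, so it must receive a new color distinct from all of them.
Chromatic number = 3 + 1 = 4.

4


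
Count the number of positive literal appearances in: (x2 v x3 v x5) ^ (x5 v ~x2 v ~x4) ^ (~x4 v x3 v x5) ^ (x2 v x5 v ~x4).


Scan each clause for unnegated literals.
Clause 1: 3 positive; Clause 2: 1 positive; Clause 3: 2 positive; Clause 4: 2 positive.
Total positive literal occurrences = 8.

8


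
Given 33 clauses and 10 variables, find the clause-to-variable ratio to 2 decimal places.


Clause-to-variable ratio = clauses / variables.
33 / 10 = 3.3.

3.3


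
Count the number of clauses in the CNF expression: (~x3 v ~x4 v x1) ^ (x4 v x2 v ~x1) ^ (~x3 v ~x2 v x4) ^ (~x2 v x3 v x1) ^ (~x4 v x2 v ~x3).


Each group enclosed in parentheses joined by ^ is one clause.
Counting the conjuncts: 5 clauses.

5


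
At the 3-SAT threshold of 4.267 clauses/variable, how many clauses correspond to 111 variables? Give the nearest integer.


The 3-SAT phase transition occurs at approximately 4.267 clauses per variable.
m = 4.267 * 111 = 473.637.
Rounded to nearest integer: 474.

474


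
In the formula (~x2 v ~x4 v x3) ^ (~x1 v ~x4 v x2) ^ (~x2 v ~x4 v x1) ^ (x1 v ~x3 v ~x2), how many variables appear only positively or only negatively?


A pure literal appears in only one polarity across all clauses.
Pure literals: x4 (negative only).
Count = 1.

1


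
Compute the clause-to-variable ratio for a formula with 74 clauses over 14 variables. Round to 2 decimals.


Clause-to-variable ratio = clauses / variables.
74 / 14 = 5.29.

5.29


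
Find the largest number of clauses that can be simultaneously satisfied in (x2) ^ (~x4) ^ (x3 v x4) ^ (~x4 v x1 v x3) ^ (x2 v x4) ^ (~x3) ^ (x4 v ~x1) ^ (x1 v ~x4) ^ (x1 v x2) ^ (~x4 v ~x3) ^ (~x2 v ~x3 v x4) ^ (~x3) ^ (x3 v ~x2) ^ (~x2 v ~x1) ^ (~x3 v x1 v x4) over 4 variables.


Enumerate all 16 truth assignments.
For each, count how many of the 15 clauses are satisfied.
The formula is not fully satisfiable, so the maximum is below 15.
Maximum simultaneously satisfiable clauses = 13.

13


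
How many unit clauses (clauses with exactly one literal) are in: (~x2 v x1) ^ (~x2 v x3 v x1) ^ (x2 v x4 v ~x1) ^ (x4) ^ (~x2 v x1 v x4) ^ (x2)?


A unit clause contains exactly one literal.
Unit clauses found: (x4), (x2).
Count = 2.

2


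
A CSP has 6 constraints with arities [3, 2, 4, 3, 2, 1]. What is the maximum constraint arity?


The arities are: 3, 2, 4, 3, 2, 1.
Scan for the maximum value.
Maximum arity = 4.

4


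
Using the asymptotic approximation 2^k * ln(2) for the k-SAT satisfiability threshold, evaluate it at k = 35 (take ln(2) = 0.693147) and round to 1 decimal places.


Using the asymptotic formula: threshold ~ 2^k * ln(2).
2^35 = 34359738368.
34359738368 * 0.693147 = 23816349570.6.

23816349570.6


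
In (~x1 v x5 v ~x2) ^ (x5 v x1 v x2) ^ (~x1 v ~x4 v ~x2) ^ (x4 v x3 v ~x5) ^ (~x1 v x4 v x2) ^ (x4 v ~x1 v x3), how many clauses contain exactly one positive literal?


A definite clause has exactly one positive literal.
Clause 1: 1 positive -> definite
Clause 2: 3 positive -> not definite
Clause 3: 0 positive -> not definite
Clause 4: 2 positive -> not definite
Clause 5: 2 positive -> not definite
Clause 6: 2 positive -> not definite
Definite clause count = 1.

1


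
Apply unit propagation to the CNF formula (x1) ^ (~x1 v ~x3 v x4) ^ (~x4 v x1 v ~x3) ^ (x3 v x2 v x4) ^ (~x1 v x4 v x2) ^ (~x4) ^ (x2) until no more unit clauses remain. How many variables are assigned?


Unit propagation repeatedly assigns the literal in any unit clause, then simplifies.
Assignments in order: x1 = T, x4 = F, x3 = F, x2 = T.
No further unit clauses remain.
Total variables assigned = 4.

4


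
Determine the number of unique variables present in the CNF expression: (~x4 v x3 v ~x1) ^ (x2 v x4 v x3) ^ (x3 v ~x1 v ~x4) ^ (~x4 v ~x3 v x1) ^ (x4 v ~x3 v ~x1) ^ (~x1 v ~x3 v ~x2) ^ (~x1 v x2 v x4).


Identify each distinct variable in the formula.
Variables found: x1, x2, x3, x4.
Total distinct variables = 4.

4


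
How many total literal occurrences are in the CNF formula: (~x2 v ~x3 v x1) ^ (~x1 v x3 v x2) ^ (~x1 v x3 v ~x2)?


Clause lengths: 3, 3, 3.
Sum = 3 + 3 + 3 = 9.

9


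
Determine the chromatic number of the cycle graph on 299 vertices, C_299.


An odd cycle cannot be 2-colored: alternating two colors around the cycle returns to the start with a conflict.
Since 299 is odd, three colors are required (and three suffice).
Chromatic number = 3.

3


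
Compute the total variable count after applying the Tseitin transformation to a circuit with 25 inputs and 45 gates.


The Tseitin transformation introduces one auxiliary variable per gate.
Total variables = inputs + gates = 25 + 45 = 70.

70


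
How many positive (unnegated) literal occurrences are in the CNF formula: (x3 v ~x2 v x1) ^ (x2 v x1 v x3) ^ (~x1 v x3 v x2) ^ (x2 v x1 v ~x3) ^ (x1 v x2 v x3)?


Scan each clause for unnegated literals.
Clause 1: 2 positive; Clause 2: 3 positive; Clause 3: 2 positive; Clause 4: 2 positive; Clause 5: 3 positive.
Total positive literal occurrences = 12.

12


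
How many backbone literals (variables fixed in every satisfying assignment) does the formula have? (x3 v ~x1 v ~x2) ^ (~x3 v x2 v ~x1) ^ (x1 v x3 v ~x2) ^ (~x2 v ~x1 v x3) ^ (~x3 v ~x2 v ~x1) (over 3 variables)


Find all satisfying assignments: 4 model(s).
Check which variables have the same value in every model.
No variable is fixed across all models.
Backbone size = 0.

0


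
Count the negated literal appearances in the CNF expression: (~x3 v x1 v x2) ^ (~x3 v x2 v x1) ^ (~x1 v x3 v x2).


Scan each clause for negated literals.
Clause 1: 1 negative; Clause 2: 1 negative; Clause 3: 1 negative.
Total negative literal occurrences = 3.

3


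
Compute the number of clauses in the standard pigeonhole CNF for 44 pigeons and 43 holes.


The PHP encoding has two parts:
1) At-least-one-hole clauses: 44 (one per pigeon, each with 43 literals).
2) At-most-one-pigeon-per-hole clauses: 43 holes * C(44,2) = 43 * 946 = 40678.
Total clauses = 44 + 40678 = 40722.

40722


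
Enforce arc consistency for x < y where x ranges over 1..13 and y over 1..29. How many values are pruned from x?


For the constraint x < y, x needs a supporting value in y's domain.
x can be at most 28 (one less than y's maximum).
Valid x values from domain: 13 out of 13.
Pruned = 13 - 13 = 0.

0


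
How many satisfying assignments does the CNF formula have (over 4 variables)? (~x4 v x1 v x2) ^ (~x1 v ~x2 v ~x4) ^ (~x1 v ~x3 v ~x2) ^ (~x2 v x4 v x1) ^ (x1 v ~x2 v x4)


Enumerate all 16 truth assignments over 4 variables.
Test each against every clause.
Satisfying assignments found: 9.

9


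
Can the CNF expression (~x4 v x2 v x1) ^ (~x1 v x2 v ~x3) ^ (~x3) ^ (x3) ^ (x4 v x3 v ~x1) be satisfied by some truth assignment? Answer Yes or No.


Check all 16 possible truth assignments.
Number of satisfying assignments found: 0.
The formula is unsatisfiable.

No
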